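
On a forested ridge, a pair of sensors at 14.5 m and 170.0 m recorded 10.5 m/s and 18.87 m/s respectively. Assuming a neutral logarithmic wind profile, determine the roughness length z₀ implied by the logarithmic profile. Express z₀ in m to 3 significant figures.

Log law: V(z) ∝ ln(z/z₀). With r = V₁/V₂ = 10.5/18.87 = 0.55644,
r · ln(z₂/z₀) = ln(z₁/z₀) ⇒ ln z₀ = (ln z₁ − r·ln z₂)/(1 − r)
ln z₀ = (2.67415 − 0.55644×5.13580) / 0.44356 = -0.4139
z₀ = exp(-0.4139) = 0.6610 m

z₀ ≈ 0.661 m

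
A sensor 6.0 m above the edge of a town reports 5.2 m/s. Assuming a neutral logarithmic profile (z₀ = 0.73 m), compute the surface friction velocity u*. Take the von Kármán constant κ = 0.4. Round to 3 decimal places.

Log law: V(z) = (u*/κ) · ln(z/z₀) ⇒ u* = κ · V / ln(z/z₀)
u* = 0.4 × 5.2 / ln(6.0/0.73) = 0.4 × 5.2 / 2.1065
   = 2.0800 / 2.1065 = 0.9874 m/s

u* ≈ 0.987 m/s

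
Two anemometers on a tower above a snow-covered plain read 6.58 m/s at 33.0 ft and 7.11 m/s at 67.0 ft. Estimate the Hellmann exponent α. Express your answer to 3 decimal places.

Power law: V₂/V₁ = (z₂/z₁)^α ⇒ α = ln(V₂/V₁) / ln(z₂/z₁)
α = ln(7.11/6.58) / ln(67.0/33.0) = ln(1.0805) / ln(2.0303)
  = 0.07747 / 0.70819 = 0.10939

α ≈ 0.109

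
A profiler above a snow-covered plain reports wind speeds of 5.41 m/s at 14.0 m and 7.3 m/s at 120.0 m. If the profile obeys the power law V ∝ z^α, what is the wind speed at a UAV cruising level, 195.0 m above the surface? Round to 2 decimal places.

First find α: α = ln(V₂/V₁)/ln(z₂/z₁) = ln(7.3/5.41)/ln(120.0/14.0) = 0.29963/2.14843 = 0.1395
Extrapolate from 120.0 m to 195.0 m: V₃ = 7.3 × (195.0/120.0)^0.1395 = 7.3 × 1.0701 = 7.8114 m/s

7.81 m/s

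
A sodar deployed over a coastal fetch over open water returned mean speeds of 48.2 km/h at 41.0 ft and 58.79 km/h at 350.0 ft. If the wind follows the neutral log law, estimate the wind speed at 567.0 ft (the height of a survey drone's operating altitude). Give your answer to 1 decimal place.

61.2 km/h

Log law: V ∝ ln(z/z₀). From the pair, with r = V₁/V₂ = 0.81987,
ln z₀ = (ln z₁ − r·ln z₂)/(1 − r) = (3.7136 − 0.81987×5.8579)/0.18013 = -6.0464 → z₀ = 0.002366 ft
V₃ = V₁ · ln(z₃/z₀)/ln(z₁/z₀) = 48.2 × 12.3868/9.7600 = 61.1725 km/h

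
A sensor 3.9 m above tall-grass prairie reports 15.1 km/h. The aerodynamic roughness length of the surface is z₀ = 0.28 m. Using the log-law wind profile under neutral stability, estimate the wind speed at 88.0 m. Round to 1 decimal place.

33.0 km/h

Log law: V(z) ∝ ln(z/z₀), so V₂/V₁ = ln(z₂/z₀) / ln(z₁/z₀).
ln(88.0/0.28) = 5.7503, ln(3.9/0.28) = 2.6339
V₂ = 15.1 × 5.7503/2.6339 = 15.1 × 2.1832 = 32.9656 km/h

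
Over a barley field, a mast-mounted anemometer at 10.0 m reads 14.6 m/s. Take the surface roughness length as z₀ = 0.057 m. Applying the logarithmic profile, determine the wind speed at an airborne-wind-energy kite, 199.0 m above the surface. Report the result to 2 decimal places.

23.05 m/s

Log law: V(z) ∝ ln(z/z₀), so V₂/V₁ = ln(z₂/z₀) / ln(z₁/z₀).
ln(199.0/0.057) = 8.1580, ln(10.0/0.057) = 5.1673
V₂ = 14.6 × 8.1580/5.1673 = 14.6 × 1.5788 = 23.0502 m/s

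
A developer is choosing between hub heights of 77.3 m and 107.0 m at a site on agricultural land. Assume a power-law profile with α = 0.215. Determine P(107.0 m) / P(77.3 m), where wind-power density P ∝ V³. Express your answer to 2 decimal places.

Speed ratio: V_B/V_A = (z_B/z_A)^α = (107.0/77.3)^0.215 = (1.3842)^0.215 = 1.07241
Power-density ratio: P_B/P_A = (V_B/V_A)³ = (1.07241)³ = 1.23332

1.23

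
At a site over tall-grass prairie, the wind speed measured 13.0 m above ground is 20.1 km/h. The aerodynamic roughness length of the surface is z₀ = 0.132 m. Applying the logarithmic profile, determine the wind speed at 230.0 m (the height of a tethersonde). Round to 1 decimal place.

32.7 km/h

Log law: V(z) ∝ ln(z/z₀), so V₂/V₁ = ln(z₂/z₀) / ln(z₁/z₀).
ln(230.0/0.132) = 7.4630, ln(13.0/0.132) = 4.5899
V₂ = 20.1 × 7.4630/4.5899 = 20.1 × 1.6260 = 32.6819 km/h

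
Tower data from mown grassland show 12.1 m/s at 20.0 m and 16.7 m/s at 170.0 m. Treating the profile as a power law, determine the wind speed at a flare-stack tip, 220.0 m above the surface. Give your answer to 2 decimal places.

17.36 m/s

First find α: α = ln(V₂/V₁)/ln(z₂/z₁) = ln(16.7/12.1)/ln(170.0/20.0) = 0.32220/2.14007 = 0.1506
Extrapolate from 170.0 m to 220.0 m: V₃ = 16.7 × (220.0/170.0)^0.1506 = 16.7 × 1.0396 = 17.3610 m/s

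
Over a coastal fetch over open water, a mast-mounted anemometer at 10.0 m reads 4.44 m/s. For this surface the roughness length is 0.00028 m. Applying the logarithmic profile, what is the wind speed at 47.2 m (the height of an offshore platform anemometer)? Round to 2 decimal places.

Log law: V(z) ∝ ln(z/z₀), so V₂/V₁ = ln(z₂/z₀) / ln(z₁/z₀).
ln(47.2/0.00028) = 12.0351, ln(10.0/0.00028) = 10.4833
V₂ = 4.44 × 12.0351/10.4833 = 4.44 × 1.1480 = 5.0972 m/s

5.10 m/s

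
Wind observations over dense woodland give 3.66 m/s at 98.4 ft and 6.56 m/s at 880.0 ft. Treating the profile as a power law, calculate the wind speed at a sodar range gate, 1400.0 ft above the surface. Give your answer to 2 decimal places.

7.42 m/s

First find α: α = ln(V₂/V₁)/ln(z₂/z₁) = ln(6.56/3.66)/ln(880.0/98.4) = 0.58353/2.19088 = 0.2663
Extrapolate from 880.0 ft to 1400.0 ft: V₃ = 6.56 × (1400.0/880.0)^0.2663 = 6.56 × 1.1316 = 7.4235 m/s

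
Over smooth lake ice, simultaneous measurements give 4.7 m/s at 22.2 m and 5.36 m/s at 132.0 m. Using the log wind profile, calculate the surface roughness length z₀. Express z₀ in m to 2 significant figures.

Log law: V(z) ∝ ln(z/z₀). With r = V₁/V₂ = 4.7/5.36 = 0.87687,
r · ln(z₂/z₀) = ln(z₁/z₀) ⇒ ln z₀ = (ln z₁ − r·ln z₂)/(1 − r)
ln z₀ = (3.10009 − 0.87687×4.88280) / 0.12313 = -9.5950
z₀ = exp(-9.5950) = 0.00006807 m

z₀ ≈ 0.000068 m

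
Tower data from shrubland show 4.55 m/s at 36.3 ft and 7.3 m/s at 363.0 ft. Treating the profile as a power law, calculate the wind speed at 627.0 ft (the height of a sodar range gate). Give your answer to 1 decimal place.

First find α: α = ln(V₂/V₁)/ln(z₂/z₁) = ln(7.3/4.55)/ln(363.0/36.3) = 0.47275/2.30259 = 0.2053
Extrapolate from 363.0 ft to 627.0 ft: V₃ = 7.3 × (627.0/363.0)^0.2053 = 7.3 × 1.1187 = 8.1669 m/s

8.2 m/s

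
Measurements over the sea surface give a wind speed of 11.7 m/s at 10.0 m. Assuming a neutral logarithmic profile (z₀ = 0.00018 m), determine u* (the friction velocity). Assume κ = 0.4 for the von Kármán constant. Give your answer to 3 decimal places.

Log law: V(z) = (u*/κ) · ln(z/z₀) ⇒ u* = κ · V / ln(z/z₀)
u* = 0.4 × 11.7 / ln(10.0/0.00018) = 0.4 × 11.7 / 10.9251
   = 4.6800 / 10.9251 = 0.4284 m/s

u* ≈ 0.428 m/s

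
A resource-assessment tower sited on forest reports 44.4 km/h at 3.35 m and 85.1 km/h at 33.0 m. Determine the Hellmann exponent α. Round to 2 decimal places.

α ≈ 0.28

Power law: V₂/V₁ = (z₂/z₁)^α ⇒ α = ln(V₂/V₁) / ln(z₂/z₁)
α = ln(85.1/44.4) / ln(33.0/3.35) = ln(1.9167) / ln(9.8507)
  = 0.65059 / 2.28755 = 0.28440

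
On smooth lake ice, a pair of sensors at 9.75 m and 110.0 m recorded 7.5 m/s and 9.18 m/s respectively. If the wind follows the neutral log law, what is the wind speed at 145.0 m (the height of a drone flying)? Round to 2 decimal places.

Log law: V ∝ ln(z/z₀). From the pair, with r = V₁/V₂ = 0.81699,
ln z₀ = (ln z₁ − r·ln z₂)/(1 − r) = (2.2773 − 0.81699×4.7005)/0.18301 = -8.5406 → z₀ = 0.0001954 m
V₃ = V₁ · ln(z₃/z₀)/ln(z₁/z₀) = 7.5 × 13.5174/10.8179 = 9.3715 m/s

9.37 m/s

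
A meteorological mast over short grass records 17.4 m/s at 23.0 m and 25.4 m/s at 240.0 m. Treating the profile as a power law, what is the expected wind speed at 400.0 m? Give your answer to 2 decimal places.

27.58 m/s

First find α: α = ln(V₂/V₁)/ln(z₂/z₁) = ln(25.4/17.4)/ln(240.0/23.0) = 0.37828/2.34514 = 0.1613
Extrapolate from 240.0 m to 400.0 m: V₃ = 25.4 × (400.0/240.0)^0.1613 = 25.4 × 1.0859 = 27.5815 m/s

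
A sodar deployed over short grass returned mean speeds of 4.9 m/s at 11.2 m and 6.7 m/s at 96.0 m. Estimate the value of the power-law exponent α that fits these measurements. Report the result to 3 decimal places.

Power law: V₂/V₁ = (z₂/z₁)^α ⇒ α = ln(V₂/V₁) / ln(z₂/z₁)
α = ln(6.7/4.9) / ln(96.0/11.2) = ln(1.3673) / ln(8.5714)
  = 0.31287 / 2.14843 = 0.14563

α ≈ 0.146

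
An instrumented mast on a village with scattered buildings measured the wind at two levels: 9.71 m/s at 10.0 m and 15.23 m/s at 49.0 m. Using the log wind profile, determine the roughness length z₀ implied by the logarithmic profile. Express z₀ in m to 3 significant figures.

Log law: V(z) ∝ ln(z/z₀). With r = V₁/V₂ = 9.71/15.23 = 0.63756,
r · ln(z₂/z₀) = ln(z₁/z₀) ⇒ ln z₀ = (ln z₁ − r·ln z₂)/(1 − r)
ln z₀ = (2.30259 − 0.63756×3.89182) / 0.36244 = -0.4930
z₀ = exp(-0.4930) = 0.6108 m

z₀ ≈ 0.611 m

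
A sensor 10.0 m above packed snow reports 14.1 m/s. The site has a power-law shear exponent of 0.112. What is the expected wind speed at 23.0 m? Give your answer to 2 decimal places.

15.48 m/s

Power-law profile: V₂ = V₁ · (z₂/z₁)^α
V₂ = 14.1 × (23.0/10.0)^0.112 = 14.1 × (2.3000)^0.112
    = 14.1 × 1.0978 = 15.4786 m/s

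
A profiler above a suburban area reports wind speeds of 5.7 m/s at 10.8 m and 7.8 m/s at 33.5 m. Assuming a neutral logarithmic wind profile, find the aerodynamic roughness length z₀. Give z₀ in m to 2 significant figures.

Log law: V(z) ∝ ln(z/z₀). With r = V₁/V₂ = 5.7/7.8 = 0.73077,
r · ln(z₂/z₀) = ln(z₁/z₀) ⇒ ln z₀ = (ln z₁ − r·ln z₂)/(1 − r)
ln z₀ = (2.37955 − 0.73077×3.51155) / 0.26923 = -0.6930
z₀ = exp(-0.6930) = 0.5001 m

z₀ ≈ 0.50 m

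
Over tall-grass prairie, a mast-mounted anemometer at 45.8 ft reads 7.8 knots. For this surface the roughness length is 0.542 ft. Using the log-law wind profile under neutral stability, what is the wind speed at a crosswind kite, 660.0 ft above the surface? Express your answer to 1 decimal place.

Log law: V(z) ∝ ln(z/z₀), so V₂/V₁ = ln(z₂/z₀) / ln(z₁/z₀).
ln(660.0/0.542) = 7.1047, ln(45.8/0.542) = 4.4368
V₂ = 7.8 × 7.1047/4.4368 = 7.8 × 1.6013 = 12.4904 knots

12.5 knots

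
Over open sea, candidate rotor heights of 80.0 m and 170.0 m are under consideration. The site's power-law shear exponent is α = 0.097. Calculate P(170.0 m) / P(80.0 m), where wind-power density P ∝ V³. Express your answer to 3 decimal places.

1.245

Speed ratio: V_B/V_A = (z_B/z_A)^α = (170.0/80.0)^0.097 = (2.1250)^0.097 = 1.07586
Power-density ratio: P_B/P_A = (V_B/V_A)³ = (1.07586)³ = 1.24526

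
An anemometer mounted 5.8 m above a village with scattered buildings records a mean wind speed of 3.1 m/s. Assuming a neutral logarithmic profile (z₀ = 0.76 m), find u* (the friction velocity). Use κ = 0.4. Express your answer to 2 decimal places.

u* ≈ 0.61 m/s

Log law: V(z) = (u*/κ) · ln(z/z₀) ⇒ u* = κ · V / ln(z/z₀)
u* = 0.4 × 3.1 / ln(5.8/0.76) = 0.4 × 3.1 / 2.0323
   = 1.2400 / 2.0323 = 0.6101 m/s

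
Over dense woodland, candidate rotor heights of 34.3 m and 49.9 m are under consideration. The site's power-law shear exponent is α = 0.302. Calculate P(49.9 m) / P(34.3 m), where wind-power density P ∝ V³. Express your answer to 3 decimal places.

Speed ratio: V_B/V_A = (z_B/z_A)^α = (49.9/34.3)^0.302 = (1.4548)^0.302 = 1.11987
Power-density ratio: P_B/P_A = (V_B/V_A)³ = (1.11987)³ = 1.40444

1.404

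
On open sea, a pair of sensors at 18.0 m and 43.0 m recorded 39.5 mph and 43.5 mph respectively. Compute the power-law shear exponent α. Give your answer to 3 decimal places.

α ≈ 0.111

Power law: V₂/V₁ = (z₂/z₁)^α ⇒ α = ln(V₂/V₁) / ln(z₂/z₁)
α = ln(43.5/39.5) / ln(43.0/18.0) = ln(1.1013) / ln(2.3889)
  = 0.09646 / 0.87083 = 0.11077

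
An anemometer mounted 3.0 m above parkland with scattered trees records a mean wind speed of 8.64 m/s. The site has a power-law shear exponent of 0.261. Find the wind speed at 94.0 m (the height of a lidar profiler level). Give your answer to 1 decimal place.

Power-law profile: V₂ = V₁ · (z₂/z₁)^α
V₂ = 8.64 × (94.0/3.0)^0.261 = 8.64 × (31.3333)^0.261
    = 8.64 × 2.4573 = 21.2310 m/s

21.2 m/s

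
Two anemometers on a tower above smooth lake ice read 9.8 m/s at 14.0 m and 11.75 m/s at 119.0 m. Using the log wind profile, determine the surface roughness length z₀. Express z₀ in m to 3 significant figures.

z₀ ≈ 0.000299 m

Log law: V(z) ∝ ln(z/z₀). With r = V₁/V₂ = 9.8/11.75 = 0.83404,
r · ln(z₂/z₀) = ln(z₁/z₀) ⇒ ln z₀ = (ln z₁ − r·ln z₂)/(1 − r)
ln z₀ = (2.63906 − 0.83404×4.77912) / 0.16596 = -8.1161
z₀ = exp(-8.1161) = 0.0002987 m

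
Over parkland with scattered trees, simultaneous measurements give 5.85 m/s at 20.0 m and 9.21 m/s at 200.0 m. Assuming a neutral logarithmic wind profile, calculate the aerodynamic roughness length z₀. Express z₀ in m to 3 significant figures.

Log law: V(z) ∝ ln(z/z₀). With r = V₁/V₂ = 5.85/9.21 = 0.63518,
r · ln(z₂/z₀) = ln(z₁/z₀) ⇒ ln z₀ = (ln z₁ − r·ln z₂)/(1 − r)
ln z₀ = (2.99573 − 0.63518×5.29832) / 0.36482 = -1.0132
z₀ = exp(-1.0132) = 0.3630 m

z₀ ≈ 0.363 m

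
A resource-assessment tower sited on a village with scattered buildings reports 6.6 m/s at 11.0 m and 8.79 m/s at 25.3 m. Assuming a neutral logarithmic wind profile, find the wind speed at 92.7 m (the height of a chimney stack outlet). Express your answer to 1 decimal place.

Log law: V ∝ ln(z/z₀). From the pair, with r = V₁/V₂ = 0.75085,
ln z₀ = (ln z₁ − r·ln z₂)/(1 − r) = (2.3979 − 0.75085×3.2308)/0.24915 = -0.1122 → z₀ = 0.8938 m
V₃ = V₁ · ln(z₃/z₀)/ln(z₁/z₀) = 6.6 × 4.6416/2.5101 = 12.2044 m/s

12.2 m/s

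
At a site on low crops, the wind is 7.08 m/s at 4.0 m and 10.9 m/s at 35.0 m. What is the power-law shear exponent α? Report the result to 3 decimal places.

Power law: V₂/V₁ = (z₂/z₁)^α ⇒ α = ln(V₂/V₁) / ln(z₂/z₁)
α = ln(10.9/7.08) / ln(35.0/4.0) = ln(1.5395) / ln(8.7500)
  = 0.43149 / 2.16905 = 0.19893

α ≈ 0.199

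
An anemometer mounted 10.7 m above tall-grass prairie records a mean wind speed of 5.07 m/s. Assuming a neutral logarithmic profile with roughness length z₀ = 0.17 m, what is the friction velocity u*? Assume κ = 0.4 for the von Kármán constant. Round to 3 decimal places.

Log law: V(z) = (u*/κ) · ln(z/z₀) ⇒ u* = κ · V / ln(z/z₀)
u* = 0.4 × 5.07 / ln(10.7/0.17) = 0.4 × 5.07 / 4.1422
   = 2.0280 / 4.1422 = 0.4896 m/s

u* ≈ 0.490 m/s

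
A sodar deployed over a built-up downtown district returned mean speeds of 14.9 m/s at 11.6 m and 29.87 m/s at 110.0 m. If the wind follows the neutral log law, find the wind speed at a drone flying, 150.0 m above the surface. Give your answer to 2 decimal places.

31.93 m/s

Log law: V ∝ ln(z/z₀). From the pair, with r = V₁/V₂ = 0.49883,
ln z₀ = (ln z₁ − r·ln z₂)/(1 − r) = (2.4510 − 0.49883×4.7005)/0.50117 = 0.2120 → z₀ = 1.236 m
V₃ = V₁ · ln(z₃/z₀)/ln(z₁/z₀) = 14.9 × 4.7986/2.2390 = 31.9340 m/s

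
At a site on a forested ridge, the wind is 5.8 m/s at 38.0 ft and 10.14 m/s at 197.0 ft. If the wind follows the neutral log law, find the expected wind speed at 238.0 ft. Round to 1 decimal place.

10.6 m/s

Log law: V ∝ ln(z/z₀). From the pair, with r = V₁/V₂ = 0.57199,
ln z₀ = (ln z₁ − r·ln z₂)/(1 − r) = (3.6376 − 0.57199×5.2832)/0.42801 = 1.4384 → z₀ = 4.214 ft
V₃ = V₁ · ln(z₃/z₀)/ln(z₁/z₀) = 5.8 × 4.0339/2.1992 = 10.6386 m/s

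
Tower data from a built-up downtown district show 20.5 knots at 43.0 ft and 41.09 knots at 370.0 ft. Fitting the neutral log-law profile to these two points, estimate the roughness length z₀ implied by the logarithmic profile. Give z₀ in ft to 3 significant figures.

Log law: V(z) ∝ ln(z/z₀). With r = V₁/V₂ = 20.5/41.09 = 0.49890,
r · ln(z₂/z₀) = ln(z₁/z₀) ⇒ ln z₀ = (ln z₁ − r·ln z₂)/(1 − r)
ln z₀ = (3.76120 − 0.49890×5.91350) / 0.50110 = 1.6183
z₀ = exp(1.6183) = 5.045 ft

z₀ ≈ 5.04 ft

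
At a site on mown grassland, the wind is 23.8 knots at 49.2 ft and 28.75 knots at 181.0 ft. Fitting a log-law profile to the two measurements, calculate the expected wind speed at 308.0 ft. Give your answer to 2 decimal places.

30.77 knots

Log law: V ∝ ln(z/z₀). From the pair, with r = V₁/V₂ = 0.82783,
ln z₀ = (ln z₁ − r·ln z₂)/(1 − r) = (3.8959 − 0.82783×5.1985)/0.17217 = -2.3671 → z₀ = 0.09375 ft
V₃ = V₁ · ln(z₃/z₀)/ln(z₁/z₀) = 23.8 × 8.0972/6.2630 = 30.7701 knots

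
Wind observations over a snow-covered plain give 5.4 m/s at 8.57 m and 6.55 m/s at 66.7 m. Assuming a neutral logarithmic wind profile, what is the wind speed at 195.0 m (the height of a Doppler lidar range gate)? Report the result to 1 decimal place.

Log law: V ∝ ln(z/z₀). From the pair, with r = V₁/V₂ = 0.82443,
ln z₀ = (ln z₁ − r·ln z₂)/(1 − r) = (2.1483 − 0.82443×4.2002)/0.17557 = -7.4869 → z₀ = 0.0005604 m
V₃ = V₁ · ln(z₃/z₀)/ln(z₁/z₀) = 5.4 × 12.7599/9.6352 = 7.1512 m/s

7.2 m/s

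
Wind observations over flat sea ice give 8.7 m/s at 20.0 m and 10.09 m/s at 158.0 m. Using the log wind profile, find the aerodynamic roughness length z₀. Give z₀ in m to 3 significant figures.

Log law: V(z) ∝ ln(z/z₀). With r = V₁/V₂ = 8.7/10.09 = 0.86224,
r · ln(z₂/z₀) = ln(z₁/z₀) ⇒ ln z₀ = (ln z₁ − r·ln z₂)/(1 − r)
ln z₀ = (2.99573 − 0.86224×5.06260) / 0.13776 = -9.9407
z₀ = exp(-9.9407) = 0.00004817 m

z₀ ≈ 0.0000482 m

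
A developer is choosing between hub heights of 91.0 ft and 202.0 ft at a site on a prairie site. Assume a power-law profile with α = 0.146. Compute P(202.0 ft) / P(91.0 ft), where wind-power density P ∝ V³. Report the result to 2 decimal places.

1.42

Speed ratio: V_B/V_A = (z_B/z_A)^α = (202.0/91.0)^0.146 = (2.2198)^0.146 = 1.12347
Power-density ratio: P_B/P_A = (V_B/V_A)³ = (1.12347)³ = 1.41802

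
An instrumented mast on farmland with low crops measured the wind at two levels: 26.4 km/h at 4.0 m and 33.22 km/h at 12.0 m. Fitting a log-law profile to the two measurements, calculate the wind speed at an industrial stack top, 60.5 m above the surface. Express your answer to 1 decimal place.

43.3 km/h

Log law: V ∝ ln(z/z₀). From the pair, with r = V₁/V₂ = 0.79470,
ln z₀ = (ln z₁ − r·ln z₂)/(1 − r) = (1.3863 − 0.79470×2.4849)/0.20530 = -2.8664 → z₀ = 0.05690 m
V₃ = V₁ · ln(z₃/z₀)/ln(z₁/z₀) = 26.4 × 6.9690/4.2527 = 43.2626 km/h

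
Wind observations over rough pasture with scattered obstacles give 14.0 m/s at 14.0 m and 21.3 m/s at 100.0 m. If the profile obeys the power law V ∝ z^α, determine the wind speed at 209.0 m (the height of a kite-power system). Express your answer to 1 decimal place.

24.9 m/s

First find α: α = ln(V₂/V₁)/ln(z₂/z₁) = ln(21.3/14.0)/ln(100.0/14.0) = 0.41965/1.96611 = 0.2134
Extrapolate from 100.0 m to 209.0 m: V₃ = 21.3 × (209.0/100.0)^0.2134 = 21.3 × 1.1704 = 24.9294 m/s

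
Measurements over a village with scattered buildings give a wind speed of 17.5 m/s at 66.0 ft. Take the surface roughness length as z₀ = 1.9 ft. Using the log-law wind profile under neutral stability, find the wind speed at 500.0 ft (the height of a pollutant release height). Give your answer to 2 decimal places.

Log law: V(z) ∝ ln(z/z₀), so V₂/V₁ = ln(z₂/z₀) / ln(z₁/z₀).
ln(500.0/1.9) = 5.5728, ln(66.0/1.9) = 3.5478
V₂ = 17.5 × 5.5728/3.5478 = 17.5 × 1.5708 = 27.4884 m/s

27.49 m/s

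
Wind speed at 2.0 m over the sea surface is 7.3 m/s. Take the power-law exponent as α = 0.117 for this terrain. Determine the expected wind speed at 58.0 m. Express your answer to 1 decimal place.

10.8 m/s

Power-law profile: V₂ = V₁ · (z₂/z₁)^α
V₂ = 7.3 × (58.0/2.0)^0.117 = 7.3 × (29.0000)^0.117
    = 7.3 × 1.4829 = 10.8249 m/s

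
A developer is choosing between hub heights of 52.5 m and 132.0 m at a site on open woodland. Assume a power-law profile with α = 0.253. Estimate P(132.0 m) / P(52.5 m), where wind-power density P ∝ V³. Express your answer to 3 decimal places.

Speed ratio: V_B/V_A = (z_B/z_A)^α = (132.0/52.5)^0.253 = (2.5143)^0.253 = 1.26271
Power-density ratio: P_B/P_A = (V_B/V_A)³ = (1.26271)³ = 2.01333

2.013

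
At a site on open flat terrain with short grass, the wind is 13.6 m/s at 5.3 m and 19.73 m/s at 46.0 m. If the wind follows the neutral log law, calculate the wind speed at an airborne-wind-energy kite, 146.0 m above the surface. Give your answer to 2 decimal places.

23.01 m/s

Log law: V ∝ ln(z/z₀). From the pair, with r = V₁/V₂ = 0.68931,
ln z₀ = (ln z₁ − r·ln z₂)/(1 − r) = (1.6677 − 0.68931×3.8286)/0.31069 = -3.1265 → z₀ = 0.04387 m
V₃ = V₁ · ln(z₃/z₀)/ln(z₁/z₀) = 13.6 × 8.1101/4.7942 = 23.0063 m/s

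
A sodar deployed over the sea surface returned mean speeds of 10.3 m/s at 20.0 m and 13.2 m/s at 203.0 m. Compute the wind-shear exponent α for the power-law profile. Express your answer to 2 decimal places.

Power law: V₂/V₁ = (z₂/z₁)^α ⇒ α = ln(V₂/V₁) / ln(z₂/z₁)
α = ln(13.2/10.3) / ln(203.0/20.0) = ln(1.2816) / ln(10.1500)
  = 0.24807 / 2.31747 = 0.10704

α ≈ 0.11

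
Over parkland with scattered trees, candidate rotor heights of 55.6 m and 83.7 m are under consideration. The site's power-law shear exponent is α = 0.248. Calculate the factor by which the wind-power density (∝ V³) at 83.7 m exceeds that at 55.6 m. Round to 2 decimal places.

1.36

Speed ratio: V_B/V_A = (z_B/z_A)^α = (83.7/55.6)^0.248 = (1.5054)^0.248 = 1.10677
Power-density ratio: P_B/P_A = (V_B/V_A)³ = (1.10677)³ = 1.35573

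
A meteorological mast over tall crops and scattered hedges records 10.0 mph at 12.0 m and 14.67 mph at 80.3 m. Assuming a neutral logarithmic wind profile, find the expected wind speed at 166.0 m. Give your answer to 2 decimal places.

Log law: V ∝ ln(z/z₀). From the pair, with r = V₁/V₂ = 0.68166,
ln z₀ = (ln z₁ − r·ln z₂)/(1 − r) = (2.4849 − 0.68166×4.3858)/0.31834 = -1.5855 → z₀ = 0.2049 m
V₃ = V₁ · ln(z₃/z₀)/ln(z₁/z₀) = 10.0 × 6.6975/4.0704 = 16.4542 mph

16.45 mph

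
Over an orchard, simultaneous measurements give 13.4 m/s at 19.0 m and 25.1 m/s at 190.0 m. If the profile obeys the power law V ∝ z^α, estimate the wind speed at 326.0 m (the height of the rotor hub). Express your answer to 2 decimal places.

29.08 m/s

First find α: α = ln(V₂/V₁)/ln(z₂/z₁) = ln(25.1/13.4)/ln(190.0/19.0) = 0.62761/2.30259 = 0.2726
Extrapolate from 190.0 m to 326.0 m: V₃ = 25.1 × (326.0/190.0)^0.2726 = 25.1 × 1.1585 = 29.0791 m/s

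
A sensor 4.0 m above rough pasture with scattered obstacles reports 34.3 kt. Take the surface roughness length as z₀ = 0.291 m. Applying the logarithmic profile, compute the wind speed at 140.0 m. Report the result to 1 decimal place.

Log law: V(z) ∝ ln(z/z₀), so V₂/V₁ = ln(z₂/z₀) / ln(z₁/z₀).
ln(140.0/0.291) = 6.1761, ln(4.0/0.291) = 2.6207
V₂ = 34.3 × 6.1761/2.6207 = 34.3 × 2.3566 = 80.8323 kt

80.8 kt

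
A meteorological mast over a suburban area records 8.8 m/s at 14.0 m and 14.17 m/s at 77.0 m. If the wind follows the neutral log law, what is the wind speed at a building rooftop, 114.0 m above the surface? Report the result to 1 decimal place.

Log law: V ∝ ln(z/z₀). From the pair, with r = V₁/V₂ = 0.62103,
ln z₀ = (ln z₁ − r·ln z₂)/(1 − r) = (2.6391 − 0.62103×4.3438)/0.37897 = -0.1546 → z₀ = 0.8568 m
V₃ = V₁ · ln(z₃/z₀)/ln(z₁/z₀) = 8.8 × 4.8908/2.7936 = 15.4060 m/s

15.4 m/s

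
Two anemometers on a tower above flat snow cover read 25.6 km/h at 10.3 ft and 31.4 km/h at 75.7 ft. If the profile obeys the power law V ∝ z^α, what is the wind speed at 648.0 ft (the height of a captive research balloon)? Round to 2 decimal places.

39.12 km/h

First find α: α = ln(V₂/V₁)/ln(z₂/z₁) = ln(31.4/25.6)/ln(75.7/10.3) = 0.20422/1.99463 = 0.1024
Extrapolate from 75.7 ft to 648.0 ft: V₃ = 31.4 × (648.0/75.7)^0.1024 = 31.4 × 1.2459 = 39.1200 km/h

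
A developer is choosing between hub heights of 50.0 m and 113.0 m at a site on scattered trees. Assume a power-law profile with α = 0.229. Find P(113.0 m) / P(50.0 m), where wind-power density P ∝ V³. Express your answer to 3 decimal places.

Speed ratio: V_B/V_A = (z_B/z_A)^α = (113.0/50.0)^0.229 = (2.2600)^0.229 = 1.20529
Power-density ratio: P_B/P_A = (V_B/V_A)³ = (1.20529)³ = 1.75094

1.751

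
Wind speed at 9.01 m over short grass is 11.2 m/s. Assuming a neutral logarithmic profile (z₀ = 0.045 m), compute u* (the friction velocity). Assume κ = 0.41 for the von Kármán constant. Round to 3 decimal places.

u* ≈ 0.867 m/s

Log law: V(z) = (u*/κ) · ln(z/z₀) ⇒ u* = κ · V / ln(z/z₀)
u* = 0.41 × 11.2 / ln(9.01/0.045) = 0.41 × 11.2 / 5.2994
   = 4.5920 / 5.2994 = 0.8665 m/s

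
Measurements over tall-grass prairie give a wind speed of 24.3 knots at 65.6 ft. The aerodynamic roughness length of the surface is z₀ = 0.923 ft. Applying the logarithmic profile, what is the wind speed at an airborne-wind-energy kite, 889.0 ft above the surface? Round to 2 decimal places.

Log law: V(z) ∝ ln(z/z₀), so V₂/V₁ = ln(z₂/z₀) / ln(z₁/z₀).
ln(889.0/0.923) = 6.8702, ln(65.6/0.923) = 4.2637
V₂ = 24.3 × 6.8702/4.2637 = 24.3 × 1.6113 = 39.1553 knots

39.16 knots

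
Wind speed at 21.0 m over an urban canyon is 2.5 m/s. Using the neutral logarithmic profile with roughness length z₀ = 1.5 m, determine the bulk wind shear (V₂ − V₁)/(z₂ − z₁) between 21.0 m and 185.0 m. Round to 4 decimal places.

Log law: V₂ = V₁ · ln(z₂/z₀)/ln(z₁/z₀) = 2.5 × 4.8149/2.6391 = 4.5612 m/s
ΔV/Δz = (4.5612 − 2.5)/(185.0 − 21.0) = 2.0612/164.0000 = 0.01257 m/s/m

0.0126 m/s/m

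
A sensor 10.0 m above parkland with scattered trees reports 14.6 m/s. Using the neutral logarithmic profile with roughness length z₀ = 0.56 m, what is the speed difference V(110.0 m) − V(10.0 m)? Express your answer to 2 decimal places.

Log law: V₂ = V₁ · ln(z₂/z₀)/ln(z₁/z₀) = 14.6 × 5.2803/2.8824 = 26.7459 m/s
ΔV = 26.7459 − 14.6 = 12.1459 m/s

12.15 m/s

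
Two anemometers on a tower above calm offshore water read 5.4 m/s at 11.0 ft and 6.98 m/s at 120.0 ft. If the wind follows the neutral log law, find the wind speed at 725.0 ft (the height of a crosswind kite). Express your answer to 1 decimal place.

Log law: V ∝ ln(z/z₀). From the pair, with r = V₁/V₂ = 0.77364,
ln z₀ = (ln z₁ − r·ln z₂)/(1 − r) = (2.3979 − 0.77364×4.7875)/0.22636 = -5.7691 → z₀ = 0.003123 ft
V₃ = V₁ · ln(z₃/z₀)/ln(z₁/z₀) = 5.4 × 12.3553/8.1670 = 8.1693 m/s

8.2 m/s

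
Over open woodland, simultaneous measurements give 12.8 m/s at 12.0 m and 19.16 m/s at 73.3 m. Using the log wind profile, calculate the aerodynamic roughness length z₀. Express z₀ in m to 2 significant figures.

Log law: V(z) ∝ ln(z/z₀). With r = V₁/V₂ = 12.8/19.16 = 0.66806,
r · ln(z₂/z₀) = ln(z₁/z₀) ⇒ ln z₀ = (ln z₁ − r·ln z₂)/(1 − r)
ln z₀ = (2.48491 − 0.66806×4.29456) / 0.33194 = -1.1572
z₀ = exp(-1.1572) = 0.3144 m

z₀ ≈ 0.31 m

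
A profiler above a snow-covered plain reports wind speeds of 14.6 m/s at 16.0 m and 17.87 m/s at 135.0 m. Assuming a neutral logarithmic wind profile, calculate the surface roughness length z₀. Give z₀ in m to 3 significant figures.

z₀ ≈ 0.00117 m

Log law: V(z) ∝ ln(z/z₀). With r = V₁/V₂ = 14.6/17.87 = 0.81701,
r · ln(z₂/z₀) = ln(z₁/z₀) ⇒ ln z₀ = (ln z₁ − r·ln z₂)/(1 − r)
ln z₀ = (2.77259 − 0.81701×4.90527) / 0.18299 = -6.7495
z₀ = exp(-6.7495) = 0.001171 m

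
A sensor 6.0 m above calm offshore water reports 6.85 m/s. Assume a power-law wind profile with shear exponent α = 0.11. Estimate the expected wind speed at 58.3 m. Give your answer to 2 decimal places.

Power-law profile: V₂ = V₁ · (z₂/z₁)^α
V₂ = 6.85 × (58.3/6.0)^0.11 = 6.85 × (9.7167)^0.11
    = 6.85 × 1.2842 = 8.7967 m/s

8.80 m/s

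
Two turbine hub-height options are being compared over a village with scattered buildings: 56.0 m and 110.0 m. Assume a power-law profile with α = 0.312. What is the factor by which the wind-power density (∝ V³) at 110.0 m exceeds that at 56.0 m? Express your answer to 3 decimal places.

1.881

Speed ratio: V_B/V_A = (z_B/z_A)^α = (110.0/56.0)^0.312 = (1.9643)^0.312 = 1.23447
Power-density ratio: P_B/P_A = (V_B/V_A)³ = (1.23447)³ = 1.88122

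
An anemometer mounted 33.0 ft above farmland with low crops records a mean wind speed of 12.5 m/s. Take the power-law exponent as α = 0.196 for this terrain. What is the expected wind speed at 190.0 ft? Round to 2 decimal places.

Power-law profile: V₂ = V₁ · (z₂/z₁)^α
V₂ = 12.5 × (190.0/33.0)^0.196 = 12.5 × (5.7576)^0.196
    = 12.5 × 1.4093 = 17.6164 m/s

17.62 m/s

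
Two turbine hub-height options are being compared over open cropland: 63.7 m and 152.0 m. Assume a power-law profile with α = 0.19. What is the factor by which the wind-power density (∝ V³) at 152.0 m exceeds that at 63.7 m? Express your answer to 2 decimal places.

1.64

Speed ratio: V_B/V_A = (z_B/z_A)^α = (152.0/63.7)^0.19 = (2.3862)^0.19 = 1.17968
Power-density ratio: P_B/P_A = (V_B/V_A)³ = (1.17968)³ = 1.64169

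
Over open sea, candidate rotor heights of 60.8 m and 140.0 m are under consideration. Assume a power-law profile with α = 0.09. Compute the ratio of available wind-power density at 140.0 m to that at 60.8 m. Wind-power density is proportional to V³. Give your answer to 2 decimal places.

Speed ratio: V_B/V_A = (z_B/z_A)^α = (140.0/60.8)^0.09 = (2.3026)^0.09 = 1.07795
Power-density ratio: P_B/P_A = (V_B/V_A)³ = (1.07795)³ = 1.25257

1.25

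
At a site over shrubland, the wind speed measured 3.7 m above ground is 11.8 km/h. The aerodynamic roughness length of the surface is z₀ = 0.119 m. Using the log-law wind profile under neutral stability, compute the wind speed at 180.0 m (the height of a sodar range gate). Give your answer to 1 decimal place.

25.1 km/h

Log law: V(z) ∝ ln(z/z₀), so V₂/V₁ = ln(z₂/z₀) / ln(z₁/z₀).
ln(180.0/0.119) = 7.3216, ln(3.7/0.119) = 3.4370
V₂ = 11.8 × 7.3216/3.4370 = 11.8 × 2.1302 = 25.1369 km/h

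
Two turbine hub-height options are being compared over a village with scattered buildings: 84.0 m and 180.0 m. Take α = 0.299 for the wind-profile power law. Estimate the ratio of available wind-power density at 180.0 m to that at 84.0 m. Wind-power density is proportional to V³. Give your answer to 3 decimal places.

1.981

Speed ratio: V_B/V_A = (z_B/z_A)^α = (180.0/84.0)^0.299 = (2.1429)^0.299 = 1.25593
Power-density ratio: P_B/P_A = (V_B/V_A)³ = (1.25593)³ = 1.98108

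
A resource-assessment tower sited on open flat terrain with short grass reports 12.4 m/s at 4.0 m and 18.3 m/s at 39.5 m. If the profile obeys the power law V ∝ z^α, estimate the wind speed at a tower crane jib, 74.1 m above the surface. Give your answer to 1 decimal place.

First find α: α = ln(V₂/V₁)/ln(z₂/z₁) = ln(18.3/12.4)/ln(39.5/4.0) = 0.38920/2.29001 = 0.1700
Extrapolate from 39.5 m to 74.1 m: V₃ = 18.3 × (74.1/39.5)^0.1700 = 18.3 × 1.1128 = 20.3651 m/s

20.4 m/s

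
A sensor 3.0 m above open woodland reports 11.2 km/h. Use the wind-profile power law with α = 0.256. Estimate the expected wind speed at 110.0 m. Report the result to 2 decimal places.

Power-law profile: V₂ = V₁ · (z₂/z₁)^α
V₂ = 11.2 × (110.0/3.0)^0.256 = 11.2 × (36.6667)^0.256
    = 11.2 × 2.5145 = 28.1625 km/h

28.16 km/h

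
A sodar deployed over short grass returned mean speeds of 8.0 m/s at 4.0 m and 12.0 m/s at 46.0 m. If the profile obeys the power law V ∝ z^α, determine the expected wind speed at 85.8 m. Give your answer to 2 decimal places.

First find α: α = ln(V₂/V₁)/ln(z₂/z₁) = ln(12.0/8.0)/ln(46.0/4.0) = 0.40547/2.44235 = 0.1660
Extrapolate from 46.0 m to 85.8 m: V₃ = 12.0 × (85.8/46.0)^0.1660 = 12.0 × 1.1090 = 13.3084 m/s

13.31 m/s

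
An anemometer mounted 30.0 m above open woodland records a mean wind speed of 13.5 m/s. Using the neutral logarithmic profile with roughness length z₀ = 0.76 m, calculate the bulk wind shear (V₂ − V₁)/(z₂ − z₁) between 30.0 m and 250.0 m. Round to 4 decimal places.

Log law: V₂ = V₁ · ln(z₂/z₀)/ln(z₁/z₀) = 13.5 × 5.7959/3.6756 = 21.2874 m/s
ΔV/Δz = (21.2874 − 13.5)/(250.0 − 30.0) = 7.7874/220.0000 = 0.03540 m/s/m

0.0354 m/s/m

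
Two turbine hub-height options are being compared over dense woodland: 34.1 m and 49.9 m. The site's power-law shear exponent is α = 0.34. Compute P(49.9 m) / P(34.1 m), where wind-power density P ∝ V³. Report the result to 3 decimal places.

1.475

Speed ratio: V_B/V_A = (z_B/z_A)^α = (49.9/34.1)^0.34 = (1.4633)^0.34 = 1.13820
Power-density ratio: P_B/P_A = (V_B/V_A)³ = (1.13820)³ = 1.47453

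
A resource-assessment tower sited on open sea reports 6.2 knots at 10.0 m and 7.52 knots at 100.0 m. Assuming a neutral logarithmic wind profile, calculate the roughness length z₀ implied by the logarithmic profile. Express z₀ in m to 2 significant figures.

Log law: V(z) ∝ ln(z/z₀). With r = V₁/V₂ = 6.2/7.52 = 0.82447,
r · ln(z₂/z₀) = ln(z₁/z₀) ⇒ ln z₀ = (ln z₁ − r·ln z₂)/(1 − r)
ln z₀ = (2.30259 − 0.82447×4.60517) / 0.17553 = -8.5126
z₀ = exp(-8.5126) = 0.0002009 m

z₀ ≈ 0.00020 m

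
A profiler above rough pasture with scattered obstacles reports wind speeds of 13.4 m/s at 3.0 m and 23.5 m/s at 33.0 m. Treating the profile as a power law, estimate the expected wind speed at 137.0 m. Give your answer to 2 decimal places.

First find α: α = ln(V₂/V₁)/ln(z₂/z₁) = ln(23.5/13.4)/ln(33.0/3.0) = 0.56175/2.39790 = 0.2343
Extrapolate from 33.0 m to 137.0 m: V₃ = 23.5 × (137.0/33.0)^0.2343 = 23.5 × 1.3958 = 32.8014 m/s

32.80 m/s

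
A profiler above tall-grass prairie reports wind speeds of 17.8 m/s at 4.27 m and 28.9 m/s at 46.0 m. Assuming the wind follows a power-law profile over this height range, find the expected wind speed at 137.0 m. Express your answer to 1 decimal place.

36.1 m/s

First find α: α = ln(V₂/V₁)/ln(z₂/z₁) = ln(28.9/17.8)/ln(46.0/4.27) = 0.48464/2.37703 = 0.2039
Extrapolate from 46.0 m to 137.0 m: V₃ = 28.9 × (137.0/46.0)^0.2039 = 28.9 × 1.2492 = 36.1021 m/s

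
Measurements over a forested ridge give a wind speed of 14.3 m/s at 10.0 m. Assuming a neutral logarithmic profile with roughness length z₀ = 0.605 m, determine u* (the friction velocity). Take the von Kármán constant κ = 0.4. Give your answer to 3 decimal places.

u* ≈ 2.039 m/s

Log law: V(z) = (u*/κ) · ln(z/z₀) ⇒ u* = κ · V / ln(z/z₀)
u* = 0.4 × 14.3 / ln(10.0/0.605) = 0.4 × 14.3 / 2.8051
   = 5.7200 / 2.8051 = 2.0391 m/s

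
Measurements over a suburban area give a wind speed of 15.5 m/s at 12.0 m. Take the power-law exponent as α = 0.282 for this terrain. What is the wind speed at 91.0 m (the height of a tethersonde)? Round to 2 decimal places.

Power-law profile: V₂ = V₁ · (z₂/z₁)^α
V₂ = 15.5 × (91.0/12.0)^0.282 = 15.5 × (7.5833)^0.282
    = 15.5 × 1.7706 = 27.4443 m/s

27.44 m/s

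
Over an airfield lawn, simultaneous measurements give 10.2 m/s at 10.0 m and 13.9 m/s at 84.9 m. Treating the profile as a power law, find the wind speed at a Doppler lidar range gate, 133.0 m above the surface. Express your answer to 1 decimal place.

First find α: α = ln(V₂/V₁)/ln(z₂/z₁) = ln(13.9/10.2)/ln(84.9/10.0) = 0.30950/2.13889 = 0.1447
Extrapolate from 84.9 m to 133.0 m: V₃ = 13.9 × (133.0/84.9)^0.1447 = 13.9 × 1.0671 = 14.8328 m/s

14.8 m/s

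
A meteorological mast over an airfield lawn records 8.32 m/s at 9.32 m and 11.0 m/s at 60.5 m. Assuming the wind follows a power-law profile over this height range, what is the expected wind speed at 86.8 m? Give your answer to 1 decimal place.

11.6 m/s

First find α: α = ln(V₂/V₁)/ln(z₂/z₁) = ln(11.0/8.32)/ln(60.5/9.32) = 0.27923/1.87048 = 0.1493
Extrapolate from 60.5 m to 86.8 m: V₃ = 11.0 × (86.8/60.5)^0.1493 = 11.0 × 1.0554 = 11.6090 m/s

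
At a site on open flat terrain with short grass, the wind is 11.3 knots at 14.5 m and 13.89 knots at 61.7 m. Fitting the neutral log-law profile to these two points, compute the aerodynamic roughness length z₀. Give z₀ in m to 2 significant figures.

z₀ ≈ 0.026 m

Log law: V(z) ∝ ln(z/z₀). With r = V₁/V₂ = 11.3/13.89 = 0.81353,
r · ln(z₂/z₀) = ln(z₁/z₀) ⇒ ln z₀ = (ln z₁ − r·ln z₂)/(1 − r)
ln z₀ = (2.67415 − 0.81353×4.12228) / 0.18647 = -3.6440
z₀ = exp(-3.6440) = 0.02615 m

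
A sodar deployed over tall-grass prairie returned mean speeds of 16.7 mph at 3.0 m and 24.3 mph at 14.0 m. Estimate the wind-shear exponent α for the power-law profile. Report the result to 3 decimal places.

Power law: V₂/V₁ = (z₂/z₁)^α ⇒ α = ln(V₂/V₁) / ln(z₂/z₁)
α = ln(24.3/16.7) / ln(14.0/3.0) = ln(1.4551) / ln(4.6667)
  = 0.37507 / 1.54045 = 0.24348

α ≈ 0.243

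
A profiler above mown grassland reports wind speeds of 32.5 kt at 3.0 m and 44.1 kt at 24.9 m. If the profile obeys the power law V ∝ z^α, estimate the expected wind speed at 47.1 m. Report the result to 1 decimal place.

48.3 kt

First find α: α = ln(V₂/V₁)/ln(z₂/z₁) = ln(44.1/32.5)/ln(24.9/3.0) = 0.30522/2.11626 = 0.1442
Extrapolate from 24.9 m to 47.1 m: V₃ = 44.1 × (47.1/24.9)^0.1442 = 44.1 × 1.0963 = 48.3463 kt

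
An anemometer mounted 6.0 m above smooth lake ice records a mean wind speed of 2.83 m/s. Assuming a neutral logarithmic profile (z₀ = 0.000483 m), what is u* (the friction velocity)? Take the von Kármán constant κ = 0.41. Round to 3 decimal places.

u* ≈ 0.123 m/s

Log law: V(z) = (u*/κ) · ln(z/z₀) ⇒ u* = κ · V / ln(z/z₀)
u* = 0.41 × 2.83 / ln(6.0/0.000483) = 0.41 × 2.83 / 9.4273
   = 1.1603 / 9.4273 = 0.1231 m/s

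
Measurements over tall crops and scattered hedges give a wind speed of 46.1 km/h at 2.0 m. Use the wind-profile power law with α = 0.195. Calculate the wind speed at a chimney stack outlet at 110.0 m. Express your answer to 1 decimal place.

Power-law profile: V₂ = V₁ · (z₂/z₁)^α
V₂ = 46.1 × (110.0/2.0)^0.195 = 46.1 × (55.0000)^0.195
    = 46.1 × 2.1846 = 100.7098 km/h

100.7 km/h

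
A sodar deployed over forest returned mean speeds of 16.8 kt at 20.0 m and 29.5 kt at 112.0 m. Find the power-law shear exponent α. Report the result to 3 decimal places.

Power law: V₂/V₁ = (z₂/z₁)^α ⇒ α = ln(V₂/V₁) / ln(z₂/z₁)
α = ln(29.5/16.8) / ln(112.0/20.0) = ln(1.7560) / ln(5.6000)
  = 0.56301 / 1.72277 = 0.32681

α ≈ 0.327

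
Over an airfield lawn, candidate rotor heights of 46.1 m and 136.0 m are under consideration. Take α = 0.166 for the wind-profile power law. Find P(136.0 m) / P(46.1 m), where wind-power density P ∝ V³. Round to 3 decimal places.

Speed ratio: V_B/V_A = (z_B/z_A)^α = (136.0/46.1)^0.166 = (2.9501)^0.166 = 1.19672
Power-density ratio: P_B/P_A = (V_B/V_A)³ = (1.19672)³ = 1.71388

1.714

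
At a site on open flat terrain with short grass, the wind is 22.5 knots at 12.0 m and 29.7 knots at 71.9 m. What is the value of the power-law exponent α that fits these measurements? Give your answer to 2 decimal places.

Power law: V₂/V₁ = (z₂/z₁)^α ⇒ α = ln(V₂/V₁) / ln(z₂/z₁)
α = ln(29.7/22.5) / ln(71.9/12.0) = ln(1.3200) / ln(5.9917)
  = 0.27763 / 1.79037 = 0.15507

α ≈ 0.16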